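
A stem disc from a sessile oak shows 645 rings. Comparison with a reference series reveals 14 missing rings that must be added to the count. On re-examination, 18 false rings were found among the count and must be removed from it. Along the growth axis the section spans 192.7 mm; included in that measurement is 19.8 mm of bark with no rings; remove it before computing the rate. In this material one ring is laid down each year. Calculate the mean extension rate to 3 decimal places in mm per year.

Adjusted count: 645 − 18 + 14 = 641 rings.
Net length = 192.7 − 19.8 = 172.9 mm.
Mean rate = 172.9 mm / 641 years ≈ 0.270 mm per year.

0.270 mm per year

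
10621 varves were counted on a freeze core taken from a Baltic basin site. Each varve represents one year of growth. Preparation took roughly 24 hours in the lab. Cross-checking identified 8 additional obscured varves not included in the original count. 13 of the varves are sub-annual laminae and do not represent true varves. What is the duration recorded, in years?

10616 yr

True varve count = 10621 − 13 + 8 = 10616.
One varve per year makes the duration 10616 years.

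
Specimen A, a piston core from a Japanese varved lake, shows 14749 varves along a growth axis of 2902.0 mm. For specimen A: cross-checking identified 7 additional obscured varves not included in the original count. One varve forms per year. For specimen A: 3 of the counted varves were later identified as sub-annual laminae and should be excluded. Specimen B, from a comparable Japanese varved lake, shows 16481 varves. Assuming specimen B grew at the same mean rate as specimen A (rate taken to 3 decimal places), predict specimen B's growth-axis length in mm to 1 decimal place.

3246.8 mm

Specimen A: adjusted count: 14749 − 3 + 7 = 14753 varves.
A: 2902.0 mm over 14753 years gives 2902.0 / 14753 ≈ 0.197 mm/yr.
B's length ≈ 0.197 × 16481 = 3246.8 mm.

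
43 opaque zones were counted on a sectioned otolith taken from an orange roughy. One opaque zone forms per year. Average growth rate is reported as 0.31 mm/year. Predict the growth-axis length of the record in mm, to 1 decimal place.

13.3 mm

The record spans 43 years at 0.31 mm per year.
43 years at 0.31 mm/year gives 0.31 × 43 = 13.3 mm.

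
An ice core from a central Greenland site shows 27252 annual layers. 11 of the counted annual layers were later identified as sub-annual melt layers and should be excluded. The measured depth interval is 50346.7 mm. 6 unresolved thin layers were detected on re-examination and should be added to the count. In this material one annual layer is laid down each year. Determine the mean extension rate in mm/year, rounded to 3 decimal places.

1.848 mm/year

After corrections the count is 27252 − 11 + 6 = 27247 annual layers.
50346.7 mm over 27247 years gives 50346.7 / 27247 ≈ 1.848 mm/year.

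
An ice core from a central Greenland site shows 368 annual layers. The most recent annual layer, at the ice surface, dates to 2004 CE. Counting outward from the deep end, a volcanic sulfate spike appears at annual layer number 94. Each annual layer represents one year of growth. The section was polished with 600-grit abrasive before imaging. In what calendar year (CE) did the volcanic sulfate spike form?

Between annual layer 94 and the ice surface there are 368 − 94 = 274 annual layers.
The annual layer at the ice surface is 2004 CE, so the volcanic sulfate spike dates to 2004 − 274 = 1730 CE.

1730 CE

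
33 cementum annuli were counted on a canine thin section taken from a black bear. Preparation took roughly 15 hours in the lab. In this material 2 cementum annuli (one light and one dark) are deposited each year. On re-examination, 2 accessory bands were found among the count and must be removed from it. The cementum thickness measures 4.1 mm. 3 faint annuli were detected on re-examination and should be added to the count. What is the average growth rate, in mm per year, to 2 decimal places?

0.24 mm per year

After corrections the count is 33 − 2 + 3 = 34 cementum annuli.
With 2 cementum annuli per year, 34 / 2 = 17 years.
Mean rate = 4.1 mm / 17 years ≈ 0.24 mm per year.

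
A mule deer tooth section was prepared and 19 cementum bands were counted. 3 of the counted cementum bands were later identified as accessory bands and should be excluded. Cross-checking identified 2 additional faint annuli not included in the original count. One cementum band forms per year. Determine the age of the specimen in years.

After corrections the count is 19 − 3 + 2 = 18 cementum bands.
One cementum band per year makes the duration 18 years.

18 years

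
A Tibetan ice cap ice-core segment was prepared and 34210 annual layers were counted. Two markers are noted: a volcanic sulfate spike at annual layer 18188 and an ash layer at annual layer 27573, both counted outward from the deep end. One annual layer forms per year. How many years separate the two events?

9385 years

The two markers are separated by 27573 − 18188 = 9385 annual layers.
At one annual layer per year, 9385 years elapsed between them.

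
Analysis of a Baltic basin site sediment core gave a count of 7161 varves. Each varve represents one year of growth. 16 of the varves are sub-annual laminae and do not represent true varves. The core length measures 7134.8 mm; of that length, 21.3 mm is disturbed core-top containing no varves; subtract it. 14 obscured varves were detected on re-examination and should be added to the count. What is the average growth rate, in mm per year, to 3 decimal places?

Adjusted count: 7161 − 16 + 14 = 7159 varves.
The growth record spans 7134.8 − 21.3 = 7113.5 mm.
7113.5 mm over 7159 years gives 7113.5 / 7159 ≈ 0.994 mm per year.

0.994 mm per year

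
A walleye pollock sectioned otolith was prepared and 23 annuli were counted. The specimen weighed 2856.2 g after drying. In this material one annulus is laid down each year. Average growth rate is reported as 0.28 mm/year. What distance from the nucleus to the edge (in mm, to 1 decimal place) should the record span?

The record spans 23 years at 0.28 mm per year.
Predicted length = 0.28 mm/year × 23 years = 6.4 mm.

6.4 mm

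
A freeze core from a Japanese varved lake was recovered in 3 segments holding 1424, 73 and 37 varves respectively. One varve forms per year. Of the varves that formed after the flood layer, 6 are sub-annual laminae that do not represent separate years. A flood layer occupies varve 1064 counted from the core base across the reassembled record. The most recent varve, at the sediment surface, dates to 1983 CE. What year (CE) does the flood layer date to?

Total varves = 1424 + 73 + 37 = 1534.
Between varve 1064 and the sediment surface there are 1534 − 1064 = 470 varves.
Excluding 6 false varves: 470 − 6 = 464.
Counting back 464 years from 1983 CE places the flood layer in 1983 − 464 = 1519 CE.

1519 CE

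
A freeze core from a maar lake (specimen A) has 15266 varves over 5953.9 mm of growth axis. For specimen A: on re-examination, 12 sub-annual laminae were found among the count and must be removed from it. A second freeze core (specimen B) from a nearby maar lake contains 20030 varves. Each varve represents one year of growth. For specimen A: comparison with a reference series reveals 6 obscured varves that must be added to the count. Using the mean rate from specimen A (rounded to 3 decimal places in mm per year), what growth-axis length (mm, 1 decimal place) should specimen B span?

Specimen A: true varve count = 15266 − 12 + 6 = 15260.
A: 5953.9 mm over 15260 years gives 5953.9 / 15260 ≈ 0.390 mm per year.
For B, 0.390 mm/year × 20030 years = 7811.7 mm.

7811.7 mm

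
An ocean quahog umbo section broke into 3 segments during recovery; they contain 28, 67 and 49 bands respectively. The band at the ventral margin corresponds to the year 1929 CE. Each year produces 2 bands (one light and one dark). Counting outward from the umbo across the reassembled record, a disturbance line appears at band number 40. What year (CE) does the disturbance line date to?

Total bands = 28 + 67 + 49 = 144.
Between band 40 and the ventral margin there are 144 − 40 = 104 bands.
With 2 bands per year, 104 / 2 = 52 years.
1929 − 52 = 1877 CE.

1877 CE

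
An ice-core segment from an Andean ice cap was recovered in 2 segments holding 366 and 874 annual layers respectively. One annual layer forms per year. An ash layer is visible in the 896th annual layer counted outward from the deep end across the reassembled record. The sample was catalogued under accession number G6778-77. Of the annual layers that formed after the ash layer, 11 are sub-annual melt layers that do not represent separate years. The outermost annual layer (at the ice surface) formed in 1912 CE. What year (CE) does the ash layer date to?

Total annual layers = 366 + 874 = 1240.
The ash layer sits at annual layer 896 from the deep end, so 1240 − 896 = 344 annual layers formed after it.
Removing the 11 false annual layers leaves 344 − 11 = 333 true annual layers beyond the ash layer.
The annual layer at the ice surface is 1912 CE, so the ash layer dates to 1912 − 333 = 1579 CE.

1579 CE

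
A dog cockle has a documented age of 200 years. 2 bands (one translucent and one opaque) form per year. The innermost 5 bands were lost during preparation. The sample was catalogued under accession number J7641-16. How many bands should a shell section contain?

200 years at 2 bands per year gives 200 × 2 = 400 bands.
400 − 5 missed = 395 bands expected in the prepared section.

395 bands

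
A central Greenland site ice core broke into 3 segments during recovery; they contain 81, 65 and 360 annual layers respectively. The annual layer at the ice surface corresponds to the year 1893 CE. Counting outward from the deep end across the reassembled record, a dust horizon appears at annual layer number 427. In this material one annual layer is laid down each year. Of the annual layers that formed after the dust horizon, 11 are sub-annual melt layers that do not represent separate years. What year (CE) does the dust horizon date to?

Total annual layers = 81 + 65 + 360 = 506.
Between annual layer 427 and the ice surface there are 506 − 427 = 79 annual layers.
Removing the 11 false annual layers leaves 79 − 11 = 68 true annual layers beyond the dust horizon.
The annual layer at the ice surface is 1893 CE, so the dust horizon dates to 1893 − 68 = 1825 CE.

1825 CE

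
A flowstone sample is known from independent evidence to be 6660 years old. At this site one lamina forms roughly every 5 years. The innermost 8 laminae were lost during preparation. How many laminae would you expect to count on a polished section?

Expected laminae: 6660 / 5 = 1332.
1332 − 8 missed = 1324 laminae expected in the prepared section.

1324 laminae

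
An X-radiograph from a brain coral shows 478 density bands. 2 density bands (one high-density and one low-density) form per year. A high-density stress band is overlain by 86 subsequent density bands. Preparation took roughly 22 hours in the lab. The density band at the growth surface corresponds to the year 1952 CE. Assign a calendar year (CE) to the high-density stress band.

86 density bands post-date the high-density stress band.
86 density bands at 2 per year is 86 / 2 = 43 years.
Counting back 43 years from 1952 CE places the high-density stress band in 1952 − 43 = 1909 CE.

1909 CE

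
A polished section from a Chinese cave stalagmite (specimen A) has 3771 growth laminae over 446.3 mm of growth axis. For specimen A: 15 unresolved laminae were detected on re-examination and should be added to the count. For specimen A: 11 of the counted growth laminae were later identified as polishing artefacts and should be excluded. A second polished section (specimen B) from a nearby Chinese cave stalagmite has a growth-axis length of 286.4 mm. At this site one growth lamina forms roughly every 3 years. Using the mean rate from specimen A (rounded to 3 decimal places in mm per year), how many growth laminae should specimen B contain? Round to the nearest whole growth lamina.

2448 growth laminae

Specimen A: true growth lamina count = 3771 − 11 + 15 = 3775.
Specimen A: at 3 years per growth lamina, 3775 × 3 = 11325 years.
A: Mean rate = 446.3 mm / 11325 years ≈ 0.039 mm/yr.
For B, 286.4 / 0.039 = 7343.59 years; at 3 years per growth lamina that is 7343.59 / 3 ≈ 2448 growth laminae.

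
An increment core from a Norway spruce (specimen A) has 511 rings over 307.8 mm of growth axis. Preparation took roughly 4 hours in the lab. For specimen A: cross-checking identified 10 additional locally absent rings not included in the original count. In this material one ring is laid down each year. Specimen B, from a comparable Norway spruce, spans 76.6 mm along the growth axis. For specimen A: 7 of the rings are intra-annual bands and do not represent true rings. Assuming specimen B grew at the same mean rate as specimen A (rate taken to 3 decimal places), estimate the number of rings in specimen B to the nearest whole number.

Specimen A: correcting the raw count gives 511 − 7 + 10 = 514 true rings.
A: 307.8 mm over 514 years gives 307.8 / 514 ≈ 0.599 mm per year.
Specimen B: 76.6 mm / 0.599 mm per year = 127.88 years ≈ 128 rings.

128 rings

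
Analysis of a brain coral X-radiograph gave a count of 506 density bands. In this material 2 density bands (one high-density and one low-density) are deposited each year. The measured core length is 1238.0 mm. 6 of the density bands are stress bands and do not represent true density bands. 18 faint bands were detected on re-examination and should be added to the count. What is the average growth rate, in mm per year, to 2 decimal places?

True density band count = 506 − 6 + 18 = 518.
518 density bands at 2 per year is 518 / 2 = 259 years.
1238.0 mm over 259 years gives 1238.0 / 259 ≈ 4.78 mm per year.

4.78 mm per year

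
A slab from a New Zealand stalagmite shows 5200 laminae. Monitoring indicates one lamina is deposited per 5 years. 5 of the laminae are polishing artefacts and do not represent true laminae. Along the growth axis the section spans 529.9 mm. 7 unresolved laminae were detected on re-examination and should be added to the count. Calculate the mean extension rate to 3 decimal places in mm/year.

Adjusted count: 5200 − 5 + 7 = 5202 laminae.
5202 laminae at 5 years each span 5202 × 5 = 26010 years.
Mean rate = 529.9 mm / 26010 years ≈ 0.020 mm/year.

0.020 mm/year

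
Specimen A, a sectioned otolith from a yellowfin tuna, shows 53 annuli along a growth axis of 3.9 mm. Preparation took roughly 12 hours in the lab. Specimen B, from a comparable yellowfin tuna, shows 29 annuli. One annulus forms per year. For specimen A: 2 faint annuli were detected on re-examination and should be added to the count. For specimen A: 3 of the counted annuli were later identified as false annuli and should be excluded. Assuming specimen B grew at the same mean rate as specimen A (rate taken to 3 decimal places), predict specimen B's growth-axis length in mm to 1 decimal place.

Specimen A: correcting the raw count gives 53 − 3 + 2 = 52 true annuli.
A: Mean rate = 3.9 mm / 52 years ≈ 0.075 mm/year.
Length of B = 0.075 × 29 = 2.2 mm.

2.2 mm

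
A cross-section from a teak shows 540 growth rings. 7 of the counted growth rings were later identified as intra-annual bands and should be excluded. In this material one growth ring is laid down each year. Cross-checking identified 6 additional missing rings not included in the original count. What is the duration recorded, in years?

539 yr

Adjusted count: 540 − 7 + 6 = 539 growth rings.
At one growth ring per year, that is 539 years.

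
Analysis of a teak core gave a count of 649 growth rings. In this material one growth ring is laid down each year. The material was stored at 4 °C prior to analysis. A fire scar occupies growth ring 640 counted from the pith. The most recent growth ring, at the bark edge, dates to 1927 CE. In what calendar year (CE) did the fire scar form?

1918 CE

Between growth ring 640 and the bark edge there are 649 − 640 = 9 growth rings.
The growth ring at the bark edge is 1927 CE, so the fire scar dates to 1927 − 9 = 1918 CE.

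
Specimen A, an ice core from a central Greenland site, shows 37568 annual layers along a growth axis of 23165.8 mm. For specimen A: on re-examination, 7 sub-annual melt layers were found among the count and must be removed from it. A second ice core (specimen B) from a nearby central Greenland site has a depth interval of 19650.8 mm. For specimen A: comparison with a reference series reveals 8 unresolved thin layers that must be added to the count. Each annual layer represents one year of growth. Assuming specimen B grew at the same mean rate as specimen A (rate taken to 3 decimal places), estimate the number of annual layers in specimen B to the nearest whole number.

31849 annual layers

Specimen A: true annual layer count = 37568 − 7 + 8 = 37569.
A: 23165.8 mm over 37569 years gives 23165.8 / 37569 ≈ 0.617 mm/year.
Specimen B: 19650.8 mm / 0.617 mm per year = 31848.95 years ≈ 31849 annual layers.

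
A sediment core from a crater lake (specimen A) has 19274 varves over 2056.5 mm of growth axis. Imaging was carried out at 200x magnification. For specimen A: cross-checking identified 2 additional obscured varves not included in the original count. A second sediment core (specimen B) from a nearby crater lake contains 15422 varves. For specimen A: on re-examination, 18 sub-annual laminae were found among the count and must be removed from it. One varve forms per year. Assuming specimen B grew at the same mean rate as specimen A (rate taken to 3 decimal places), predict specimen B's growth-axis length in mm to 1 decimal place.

1650.2 mm

Specimen A: correcting the raw count gives 19274 − 18 + 2 = 19258 true varves.
A: 2056.5 mm over 19258 years gives 2056.5 / 19258 ≈ 0.107 mm/yr.
For B, 0.107 mm/year × 15422 years = 1650.2 mm.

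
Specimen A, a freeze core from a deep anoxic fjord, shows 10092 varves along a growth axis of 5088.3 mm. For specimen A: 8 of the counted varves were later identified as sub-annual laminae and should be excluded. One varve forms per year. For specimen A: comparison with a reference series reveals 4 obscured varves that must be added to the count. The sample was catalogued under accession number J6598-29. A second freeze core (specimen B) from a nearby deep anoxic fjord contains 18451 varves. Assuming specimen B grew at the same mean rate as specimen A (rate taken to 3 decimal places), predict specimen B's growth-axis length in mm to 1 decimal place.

Specimen A: adjusted count: 10092 − 8 + 4 = 10088 varves.
A: Mean rate = 5088.3 mm / 10088 years ≈ 0.504 mm per year.
B's length ≈ 0.504 × 18451 = 9299.3 mm.

9299.3 mm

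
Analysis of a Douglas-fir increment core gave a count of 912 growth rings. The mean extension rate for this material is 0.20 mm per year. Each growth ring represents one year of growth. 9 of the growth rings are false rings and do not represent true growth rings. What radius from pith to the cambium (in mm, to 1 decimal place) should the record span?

180.6 mm

Correcting the raw count gives 912 − 9 = 903 true growth rings.
Predicted length = 0.20 mm/year × 903 years = 180.6 mm.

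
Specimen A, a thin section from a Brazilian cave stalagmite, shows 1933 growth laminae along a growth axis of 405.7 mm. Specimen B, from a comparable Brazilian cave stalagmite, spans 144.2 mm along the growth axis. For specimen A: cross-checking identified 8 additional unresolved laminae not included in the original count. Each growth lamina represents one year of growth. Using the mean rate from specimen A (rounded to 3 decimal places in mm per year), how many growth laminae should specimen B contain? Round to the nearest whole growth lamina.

Specimen A: after corrections the count is 1933 + 8 = 1941 growth laminae.
A: Extension rate ≈ 405.7 / 1941 = 0.209 mm/yr.
Specimen B: 144.2 mm / 0.209 mm per year = 689.95 years ≈ 690 growth laminae.

690 growth laminae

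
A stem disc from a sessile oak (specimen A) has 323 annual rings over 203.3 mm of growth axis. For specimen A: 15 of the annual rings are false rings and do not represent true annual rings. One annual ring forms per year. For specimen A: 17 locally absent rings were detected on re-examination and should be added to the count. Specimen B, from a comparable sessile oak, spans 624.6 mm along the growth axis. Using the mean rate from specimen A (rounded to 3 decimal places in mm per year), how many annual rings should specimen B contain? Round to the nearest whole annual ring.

998 annual rings

Specimen A: correcting the raw count gives 323 − 15 + 17 = 325 true annual rings.
A: 203.3 mm over 325 years gives 203.3 / 325 ≈ 0.626 mm/year.
Specimen B: 624.6 mm / 0.626 mm per year = 997.76 years ≈ 998 annual rings.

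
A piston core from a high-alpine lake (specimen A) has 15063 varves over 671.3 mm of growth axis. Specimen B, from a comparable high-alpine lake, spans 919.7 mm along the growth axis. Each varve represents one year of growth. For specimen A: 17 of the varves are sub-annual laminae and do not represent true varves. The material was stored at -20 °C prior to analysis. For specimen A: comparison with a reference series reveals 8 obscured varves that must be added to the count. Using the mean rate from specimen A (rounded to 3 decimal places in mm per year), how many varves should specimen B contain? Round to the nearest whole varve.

20438 varves

Specimen A: adjusted count: 15063 − 17 + 8 = 15054 varves.
A: Extension rate ≈ 671.3 / 15054 = 0.045 mm per year.
For B, 919.7 / 0.045 = 20437.78 years ≈ 20438 varves.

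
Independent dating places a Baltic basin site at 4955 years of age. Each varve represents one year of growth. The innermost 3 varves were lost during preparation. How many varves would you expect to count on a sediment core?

One varve per year gives 4955 varves over 4955 years.
4955 − 3 missed = 4952 varves expected in the prepared section.

4952 varves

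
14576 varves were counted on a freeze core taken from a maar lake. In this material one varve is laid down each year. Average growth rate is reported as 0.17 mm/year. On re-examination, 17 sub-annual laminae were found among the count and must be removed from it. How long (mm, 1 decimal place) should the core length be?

2475.0 mm

True varve count = 14576 − 17 = 14559.
Length ≈ 0.17 × 14559 = 2475.0 mm.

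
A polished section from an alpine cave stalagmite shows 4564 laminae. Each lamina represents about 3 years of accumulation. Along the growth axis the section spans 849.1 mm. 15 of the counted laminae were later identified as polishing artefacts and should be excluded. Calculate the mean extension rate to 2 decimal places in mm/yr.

0.06 mm/yr

After corrections the count is 4564 − 15 = 4549 laminae.
Multiplying by 3 years per lamina: 4549 × 3 = 13647 years.
Extension rate ≈ 849.1 / 13647 = 0.06 mm/yr.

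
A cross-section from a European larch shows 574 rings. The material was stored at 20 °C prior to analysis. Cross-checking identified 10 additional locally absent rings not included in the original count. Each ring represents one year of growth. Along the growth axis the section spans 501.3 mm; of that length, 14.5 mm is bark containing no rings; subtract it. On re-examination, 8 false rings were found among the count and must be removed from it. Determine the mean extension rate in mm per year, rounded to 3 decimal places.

True ring count = 574 − 8 + 10 = 576.
The growth record spans 501.3 − 14.5 = 486.8 mm.
486.8 mm over 576 years gives 486.8 / 576 ≈ 0.845 mm per year.

0.845 mm per year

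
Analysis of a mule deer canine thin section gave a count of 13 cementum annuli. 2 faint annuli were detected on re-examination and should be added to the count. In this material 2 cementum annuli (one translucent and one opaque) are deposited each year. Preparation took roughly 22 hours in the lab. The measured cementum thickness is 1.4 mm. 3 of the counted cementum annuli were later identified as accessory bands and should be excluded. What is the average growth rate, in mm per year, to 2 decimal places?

True cementum annulus count = 13 − 3 + 2 = 12.
With 2 cementum annuli per year, 12 / 2 = 6 years.
Mean rate = 1.4 mm / 6 years ≈ 0.23 mm per year.

0.23 mm per year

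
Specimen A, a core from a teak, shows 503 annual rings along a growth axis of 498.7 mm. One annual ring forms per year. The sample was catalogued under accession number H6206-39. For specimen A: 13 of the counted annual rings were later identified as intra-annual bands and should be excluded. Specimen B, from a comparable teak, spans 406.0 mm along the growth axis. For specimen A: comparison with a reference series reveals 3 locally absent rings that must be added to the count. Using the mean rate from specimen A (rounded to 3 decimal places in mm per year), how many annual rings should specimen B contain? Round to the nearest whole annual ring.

401 annual rings

Specimen A: correcting the raw count gives 503 − 13 + 3 = 493 true annual rings.
A: Extension rate ≈ 498.7 / 493 = 1.012 mm/yr.
For B, 406.0 / 1.012 = 401.19 years ≈ 401 annual rings.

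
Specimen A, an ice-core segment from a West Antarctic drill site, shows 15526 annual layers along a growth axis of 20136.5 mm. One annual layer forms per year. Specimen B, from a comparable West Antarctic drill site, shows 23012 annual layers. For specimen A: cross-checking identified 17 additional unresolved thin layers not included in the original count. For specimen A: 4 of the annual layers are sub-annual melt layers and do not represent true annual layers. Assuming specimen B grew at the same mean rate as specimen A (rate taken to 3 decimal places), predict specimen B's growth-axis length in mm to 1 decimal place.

Specimen A: after corrections the count is 15526 − 4 + 17 = 15539 annual layers.
A: Mean rate = 20136.5 mm / 15539 years ≈ 1.296 mm/year.
Length of B = 1.296 × 23012 = 29823.6 mm.

29823.6 mm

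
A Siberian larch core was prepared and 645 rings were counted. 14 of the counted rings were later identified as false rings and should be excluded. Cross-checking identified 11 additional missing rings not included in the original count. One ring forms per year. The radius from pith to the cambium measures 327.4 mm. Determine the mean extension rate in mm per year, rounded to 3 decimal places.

0.510 mm per year

After corrections the count is 645 − 14 + 11 = 642 rings.
Mean rate = 327.4 mm / 642 years ≈ 0.510 mm per year.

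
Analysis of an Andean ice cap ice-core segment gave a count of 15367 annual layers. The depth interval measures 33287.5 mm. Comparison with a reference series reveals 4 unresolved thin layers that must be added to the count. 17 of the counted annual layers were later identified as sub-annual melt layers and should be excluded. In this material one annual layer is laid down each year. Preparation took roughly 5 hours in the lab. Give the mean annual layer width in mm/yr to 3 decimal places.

After corrections the count is 15367 − 17 + 4 = 15354 annual layers.
Mean rate = 33287.5 mm / 15354 years ≈ 2.168 mm/yr.

2.168 mm/yr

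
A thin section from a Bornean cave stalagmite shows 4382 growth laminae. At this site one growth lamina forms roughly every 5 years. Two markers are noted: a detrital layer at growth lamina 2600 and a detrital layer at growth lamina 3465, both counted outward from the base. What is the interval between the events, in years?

4325 yr

The two markers are separated by 3465 − 2600 = 865 growth laminae.
At 5 years per growth lamina, 865 × 5 = 4325 years.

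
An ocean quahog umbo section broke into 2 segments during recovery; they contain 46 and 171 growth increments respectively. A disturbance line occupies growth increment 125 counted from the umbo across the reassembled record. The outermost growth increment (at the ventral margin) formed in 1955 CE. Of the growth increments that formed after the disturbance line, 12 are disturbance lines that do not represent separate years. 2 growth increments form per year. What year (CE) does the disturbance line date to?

1915 CE

Total growth increments = 46 + 171 = 217.
217 − 125 = 92 growth increments lie beyond the disturbance line toward the ventral margin.
Excluding 12 false growth increments: 92 − 12 = 80.
80 growth increments at 2 per year is 80 / 2 = 40 years.
The growth increment at the ventral margin is 1955 CE, so the disturbance line dates to 1955 − 40 = 1915 CE.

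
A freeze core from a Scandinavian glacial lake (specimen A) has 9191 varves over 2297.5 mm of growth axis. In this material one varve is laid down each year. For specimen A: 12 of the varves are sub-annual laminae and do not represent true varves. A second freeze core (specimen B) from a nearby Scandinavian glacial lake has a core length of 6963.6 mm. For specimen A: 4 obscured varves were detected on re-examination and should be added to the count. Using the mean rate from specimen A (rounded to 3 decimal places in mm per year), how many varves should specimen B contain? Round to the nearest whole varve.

27854 varves

Specimen A: after corrections the count is 9191 − 12 + 4 = 9183 varves.
A: Extension rate ≈ 2297.5 / 9183 = 0.250 mm/year.
Specimen B: 6963.6 mm / 0.250 mm per year = 27854.40 years ≈ 27854 varves.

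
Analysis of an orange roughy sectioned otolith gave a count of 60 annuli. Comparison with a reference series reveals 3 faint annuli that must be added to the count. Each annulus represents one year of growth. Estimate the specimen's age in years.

63 years

After corrections the count is 60 + 3 = 63 annuli.
With a one-to-one annulus periodicity this is 63 years.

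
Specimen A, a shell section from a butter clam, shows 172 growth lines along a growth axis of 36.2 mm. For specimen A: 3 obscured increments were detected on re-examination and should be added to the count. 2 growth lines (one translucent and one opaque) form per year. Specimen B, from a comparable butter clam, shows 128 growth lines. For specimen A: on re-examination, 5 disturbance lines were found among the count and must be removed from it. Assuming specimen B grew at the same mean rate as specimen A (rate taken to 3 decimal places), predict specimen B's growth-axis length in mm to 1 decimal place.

Specimen A: correcting the raw count gives 172 − 5 + 3 = 170 true growth lines.
Specimen A: with 2 growth lines per year, 170 / 2 = 85 years.
A: 36.2 mm over 85 years gives 36.2 / 85 ≈ 0.426 mm/year.
Specimen B: with 2 growth lines per year, 128 / 2 = 64 years. Length of B = 0.426 × 64 = 27.3 mm.

27.3 mm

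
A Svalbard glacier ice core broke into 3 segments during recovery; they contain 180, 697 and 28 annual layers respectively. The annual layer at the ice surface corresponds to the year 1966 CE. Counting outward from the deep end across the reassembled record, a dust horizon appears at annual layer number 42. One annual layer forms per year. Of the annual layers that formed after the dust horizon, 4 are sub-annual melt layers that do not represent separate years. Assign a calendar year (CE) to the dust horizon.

1107 CE

Total annual layers = 180 + 697 + 28 = 905.
905 − 42 = 863 annual layers lie beyond the dust horizon toward the ice surface.
Removing the 4 false annual layers leaves 863 − 4 = 859 true annual layers beyond the dust horizon.
Counting back 859 years from 1966 CE places the dust horizon in 1966 − 859 = 1107 CE.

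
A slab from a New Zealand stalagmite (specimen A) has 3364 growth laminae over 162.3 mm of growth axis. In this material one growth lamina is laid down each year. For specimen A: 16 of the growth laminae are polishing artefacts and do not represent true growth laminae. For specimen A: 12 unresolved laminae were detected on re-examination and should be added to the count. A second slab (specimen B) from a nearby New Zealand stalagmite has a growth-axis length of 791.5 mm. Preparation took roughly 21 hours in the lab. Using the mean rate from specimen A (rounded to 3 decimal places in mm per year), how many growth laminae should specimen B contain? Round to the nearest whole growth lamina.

Specimen A: adjusted count: 3364 − 16 + 12 = 3360 growth laminae.
A: Extension rate ≈ 162.3 / 3360 = 0.048 mm per year.
For B, 791.5 / 0.048 = 16489.58 years ≈ 16490 growth laminae.

16490 growth laminae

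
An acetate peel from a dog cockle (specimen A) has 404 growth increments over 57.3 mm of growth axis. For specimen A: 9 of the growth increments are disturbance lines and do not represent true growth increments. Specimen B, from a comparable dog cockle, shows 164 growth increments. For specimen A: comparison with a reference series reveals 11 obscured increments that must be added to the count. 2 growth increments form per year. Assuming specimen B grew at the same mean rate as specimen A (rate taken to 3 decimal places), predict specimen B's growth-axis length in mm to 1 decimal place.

23.1 mm

Specimen A: correcting the raw count gives 404 − 9 + 11 = 406 true growth increments.
Specimen A: with 2 growth increments per year, 406 / 2 = 203 years.
A: Extension rate ≈ 57.3 / 203 = 0.282 mm per year.
Specimen B: dividing by 2 growth increments per year: 164 / 2 = 82 years. Length of B = 0.282 × 82 = 23.1 mm.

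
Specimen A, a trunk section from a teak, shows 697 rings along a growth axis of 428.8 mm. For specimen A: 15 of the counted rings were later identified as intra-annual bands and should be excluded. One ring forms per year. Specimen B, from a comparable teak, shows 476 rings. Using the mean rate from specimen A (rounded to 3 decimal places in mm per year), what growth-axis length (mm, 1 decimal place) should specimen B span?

Specimen A: true ring count = 697 − 15 = 682.
A: Extension rate ≈ 428.8 / 682 = 0.629 mm/yr.
B's length ≈ 0.629 × 476 = 299.4 mm.

299.4 mm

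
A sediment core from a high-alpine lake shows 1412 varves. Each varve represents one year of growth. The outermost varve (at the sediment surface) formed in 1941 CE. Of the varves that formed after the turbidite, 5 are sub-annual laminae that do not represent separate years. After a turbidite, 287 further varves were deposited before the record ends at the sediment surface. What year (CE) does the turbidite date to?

1659 CE

There are 287 varves younger than the turbidite.
Removing the 5 false varves leaves 287 − 5 = 282 true varves beyond the turbidite.
Counting back 282 years from 1941 CE places the turbidite in 1941 − 282 = 1659 CE.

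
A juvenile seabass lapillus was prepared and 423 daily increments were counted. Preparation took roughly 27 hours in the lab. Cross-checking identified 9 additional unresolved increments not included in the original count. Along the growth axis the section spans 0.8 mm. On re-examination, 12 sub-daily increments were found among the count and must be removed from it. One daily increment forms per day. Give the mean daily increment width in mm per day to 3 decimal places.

Adjusted count: 423 − 12 + 9 = 420 daily increments.
0.8 mm over 420 days gives 0.8 / 420 ≈ 0.002 mm per day.

0.002 mm per day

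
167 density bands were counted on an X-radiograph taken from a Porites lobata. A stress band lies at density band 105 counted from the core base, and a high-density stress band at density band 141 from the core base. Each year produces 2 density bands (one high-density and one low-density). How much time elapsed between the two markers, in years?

18 yr

141 − 105 = 36 density bands lie between the two events.
With 2 density bands per year, 36 / 2 = 18 years.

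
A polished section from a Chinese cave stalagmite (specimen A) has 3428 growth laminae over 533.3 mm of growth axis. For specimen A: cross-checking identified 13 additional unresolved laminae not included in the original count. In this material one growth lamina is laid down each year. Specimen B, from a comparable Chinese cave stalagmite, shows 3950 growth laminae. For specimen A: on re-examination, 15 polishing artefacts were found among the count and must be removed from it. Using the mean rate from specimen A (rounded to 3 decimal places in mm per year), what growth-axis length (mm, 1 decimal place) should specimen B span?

616.2 mm

Specimen A: after corrections the count is 3428 − 15 + 13 = 3426 growth laminae.
A: 533.3 mm over 3426 years gives 533.3 / 3426 ≈ 0.156 mm/year.
B's length ≈ 0.156 × 3950 = 616.2 mm.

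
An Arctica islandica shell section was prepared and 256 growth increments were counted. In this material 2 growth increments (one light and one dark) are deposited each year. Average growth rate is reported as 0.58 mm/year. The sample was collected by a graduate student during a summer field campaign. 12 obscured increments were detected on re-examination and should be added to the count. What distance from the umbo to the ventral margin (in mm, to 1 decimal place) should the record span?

77.7 mm

Adjusted count: 256 + 12 = 268 growth increments.
268 growth increments at 2 per year is 268 / 2 = 134 years.
Predicted length = 0.58 mm/year × 134 years = 77.7 mm.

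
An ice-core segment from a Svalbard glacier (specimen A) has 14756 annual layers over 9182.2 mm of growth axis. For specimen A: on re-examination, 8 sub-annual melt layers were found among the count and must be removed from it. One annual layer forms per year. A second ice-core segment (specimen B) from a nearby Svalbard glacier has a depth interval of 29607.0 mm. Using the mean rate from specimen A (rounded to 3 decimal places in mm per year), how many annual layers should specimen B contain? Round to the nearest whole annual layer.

47523 annual layers

Specimen A: true annual layer count = 14756 − 8 = 14748.
A: Mean rate = 9182.2 mm / 14748 years ≈ 0.623 mm/year.
For B, 29607.0 / 0.623 = 47523.27 years ≈ 47523 annual layers.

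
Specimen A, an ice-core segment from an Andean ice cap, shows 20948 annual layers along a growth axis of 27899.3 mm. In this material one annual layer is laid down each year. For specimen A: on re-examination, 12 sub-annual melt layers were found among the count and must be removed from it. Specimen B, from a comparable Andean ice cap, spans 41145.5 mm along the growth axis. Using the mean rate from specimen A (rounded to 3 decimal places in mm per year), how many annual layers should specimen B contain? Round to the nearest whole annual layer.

30867 annual layers

Specimen A: correcting the raw count gives 20948 − 12 = 20936 true annual layers.
A: Mean rate = 27899.3 mm / 20936 years ≈ 1.333 mm/yr.
For B, 41145.5 / 1.333 = 30866.84 years ≈ 30867 annual layers.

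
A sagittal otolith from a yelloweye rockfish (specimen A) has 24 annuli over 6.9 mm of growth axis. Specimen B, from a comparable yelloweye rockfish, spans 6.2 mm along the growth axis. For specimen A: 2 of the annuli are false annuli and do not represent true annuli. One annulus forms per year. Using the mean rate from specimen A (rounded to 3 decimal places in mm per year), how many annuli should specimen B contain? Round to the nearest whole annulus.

20 annuli

Specimen A: correcting the raw count gives 24 − 2 = 22 true annuli.
A: 6.9 mm over 22 years gives 6.9 / 22 ≈ 0.314 mm/yr.
Specimen B: 6.2 mm / 0.314 mm per year = 19.75 years ≈ 20 annuli.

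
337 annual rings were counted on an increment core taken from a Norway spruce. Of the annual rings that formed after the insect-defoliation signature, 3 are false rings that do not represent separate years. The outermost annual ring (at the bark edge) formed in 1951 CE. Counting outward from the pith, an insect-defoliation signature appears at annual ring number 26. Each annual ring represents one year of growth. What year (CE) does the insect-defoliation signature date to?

Between annual ring 26 and the bark edge there are 337 − 26 = 311 annual rings.
311 − 3 false = 308 true annual rings after the insect-defoliation signature.
1951 − 308 = 1643 CE.

1643 CE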